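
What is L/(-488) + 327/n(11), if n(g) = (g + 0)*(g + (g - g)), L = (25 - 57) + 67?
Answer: 155341/59048 ≈ 2.6308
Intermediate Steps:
L = 35 (L = -32 + 67 = 35)
n(g) = g**2 (n(g) = g*(g + 0) = g*g = g**2)
L/(-488) + 327/n(11) = 35/(-488) + 327/(11**2) = 35*(-1/488) + 327/121 = -35/488 + 327*(1/121) = -35/488 + 327/121 = 155341/59048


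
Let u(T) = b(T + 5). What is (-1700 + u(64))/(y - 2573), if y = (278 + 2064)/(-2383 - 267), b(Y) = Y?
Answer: 2161075/3410396 ≈ 0.63367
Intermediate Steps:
u(T) = 5 + T (u(T) = T + 5 = 5 + T)
y = -1171/1325 (y = 2342/(-2650) = 2342*(-1/2650) = -1171/1325 ≈ -0.88377)
(-1700 + u(64))/(y - 2573) = (-1700 + (5 + 64))/(-1171/1325 - 2573) = (-1700 + 69)/(-3410396/1325) = -1631*(-1325/3410396) = 2161075/3410396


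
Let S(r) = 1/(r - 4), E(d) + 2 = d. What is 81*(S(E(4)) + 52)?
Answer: 8343/2 ≈ 4171.5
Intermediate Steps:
E(d) = -2 + d
S(r) = 1/(-4 + r)
81*(S(E(4)) + 52) = 81*(1/(-4 + (-2 + 4)) + 52) = 81*(1/(-4 + 2) + 52) = 81*(1/(-2) + 52) = 81*(-½ + 52) = 81*(103/2) = 8343/2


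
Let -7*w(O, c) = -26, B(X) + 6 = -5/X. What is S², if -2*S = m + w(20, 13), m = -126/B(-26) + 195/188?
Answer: 27619428865561/157952194624 ≈ 174.86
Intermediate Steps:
B(X) = -6 - 5/X
w(O, c) = 26/7 (w(O, c) = -⅐*(-26) = 26/7)
m = 645333/28388 (m = -126/(-6 - 5/(-26)) + 195/188 = -126/(-6 - 5*(-1/26)) + 195*(1/188) = -126/(-6 + 5/26) + 195/188 = -126/(-151/26) + 195/188 = -126*(-26/151) + 195/188 = 3276/151 + 195/188 = 645333/28388 ≈ 22.733)
S = -5255419/397432 (S = -(645333/28388 + 26/7)/2 = -½*5255419/198716 = -5255419/397432 ≈ -13.223)
S² = (-5255419/397432)² = 27619428865561/157952194624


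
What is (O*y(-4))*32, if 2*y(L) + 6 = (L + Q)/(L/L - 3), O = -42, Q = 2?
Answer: 3360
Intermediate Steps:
y(L) = -7/2 - L/4 (y(L) = -3 + ((L + 2)/(L/L - 3))/2 = -3 + ((2 + L)/(1 - 3))/2 = -3 + ((2 + L)/(-2))/2 = -3 + ((2 + L)*(-1/2))/2 = -3 + (-1 - L/2)/2 = -3 + (-1/2 - L/4) = -7/2 - L/4)
(O*y(-4))*32 = -42*(-7/2 - 1/4*(-4))*32 = -42*(-7/2 + 1)*32 = -42*(-5/2)*32 = 105*32 = 3360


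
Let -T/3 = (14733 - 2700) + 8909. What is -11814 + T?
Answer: -74640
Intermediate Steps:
T = -62826 (T = -3*((14733 - 2700) + 8909) = -3*(12033 + 8909) = -3*20942 = -62826)
-11814 + T = -11814 - 62826 = -74640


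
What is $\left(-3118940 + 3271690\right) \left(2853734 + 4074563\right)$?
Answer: $1058297366750$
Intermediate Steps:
$\left(-3118940 + 3271690\right) \left(2853734 + 4074563\right) = 152750 \cdot 6928297 = 1058297366750$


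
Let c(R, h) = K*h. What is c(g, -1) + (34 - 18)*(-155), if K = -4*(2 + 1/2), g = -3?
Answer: -2470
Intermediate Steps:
K = -10 (K = -4*(2 + ½) = -4*5/2 = -10)
c(R, h) = -10*h
c(g, -1) + (34 - 18)*(-155) = -10*(-1) + (34 - 18)*(-155) = 10 + 16*(-155) = 10 - 2480 = -2470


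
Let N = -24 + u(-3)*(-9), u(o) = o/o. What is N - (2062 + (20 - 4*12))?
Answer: -2067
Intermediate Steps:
u(o) = 1
N = -33 (N = -24 + 1*(-9) = -24 - 9 = -33)
N - (2062 + (20 - 4*12)) = -33 - (2062 + (20 - 4*12)) = -33 - (2062 + (20 - 48)) = -33 - (2062 - 28) = -33 - 1*2034 = -33 - 2034 = -2067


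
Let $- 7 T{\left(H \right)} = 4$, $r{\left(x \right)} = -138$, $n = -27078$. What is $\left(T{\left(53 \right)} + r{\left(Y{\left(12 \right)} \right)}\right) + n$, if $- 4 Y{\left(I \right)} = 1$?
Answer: $- \frac{190516}{7} \approx -27217.0$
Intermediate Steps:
$Y{\left(I \right)} = - \frac{1}{4}$ ($Y{\left(I \right)} = \left(- \frac{1}{4}\right) 1 = - \frac{1}{4}$)
$T{\left(H \right)} = - \frac{4}{7}$ ($T{\left(H \right)} = \left(- \frac{1}{7}\right) 4 = - \frac{4}{7}$)
$\left(T{\left(53 \right)} + r{\left(Y{\left(12 \right)} \right)}\right) + n = \left(- \frac{4}{7} - 138\right) - 27078 = - \frac{970}{7} - 27078 = - \frac{190516}{7}$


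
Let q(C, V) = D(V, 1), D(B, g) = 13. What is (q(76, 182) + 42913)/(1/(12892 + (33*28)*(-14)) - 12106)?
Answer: -1888744/532665 ≈ -3.5458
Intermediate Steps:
q(C, V) = 13
(q(76, 182) + 42913)/(1/(12892 + (33*28)*(-14)) - 12106) = (13 + 42913)/(1/(12892 + (33*28)*(-14)) - 12106) = 42926/(1/(12892 + 924*(-14)) - 12106) = 42926/(1/(12892 - 12936) - 12106) = 42926/(1/(-44) - 12106) = 42926/(-1/44 - 12106) = 42926/(-532665/44) = 42926*(-44/532665) = -1888744/532665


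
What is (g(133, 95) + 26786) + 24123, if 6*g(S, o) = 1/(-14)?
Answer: 4276355/84 ≈ 50909.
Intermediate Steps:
g(S, o) = -1/84 (g(S, o) = (⅙)/(-14) = (⅙)*(-1/14) = -1/84)
(g(133, 95) + 26786) + 24123 = (-1/84 + 26786) + 24123 = 2250023/84 + 24123 = 4276355/84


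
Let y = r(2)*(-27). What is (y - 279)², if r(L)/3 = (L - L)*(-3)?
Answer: 77841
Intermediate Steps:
r(L) = 0 (r(L) = 3*((L - L)*(-3)) = 3*(0*(-3)) = 3*0 = 0)
y = 0 (y = 0*(-27) = 0)
(y - 279)² = (0 - 279)² = (-279)² = 77841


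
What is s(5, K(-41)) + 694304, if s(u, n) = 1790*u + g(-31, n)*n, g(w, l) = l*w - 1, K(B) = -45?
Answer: 640524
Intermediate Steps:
g(w, l) = -1 + l*w
s(u, n) = 1790*u + n*(-1 - 31*n) (s(u, n) = 1790*u + (-1 + n*(-31))*n = 1790*u + (-1 - 31*n)*n = 1790*u + n*(-1 - 31*n))
s(5, K(-41)) + 694304 = (-1*(-45) - 31*(-45)² + 1790*5) + 694304 = (45 - 31*2025 + 8950) + 694304 = (45 - 62775 + 8950) + 694304 = -53780 + 694304 = 640524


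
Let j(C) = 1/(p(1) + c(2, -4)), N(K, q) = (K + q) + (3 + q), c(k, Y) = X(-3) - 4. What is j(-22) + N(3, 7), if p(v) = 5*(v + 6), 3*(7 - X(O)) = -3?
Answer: 781/39 ≈ 20.026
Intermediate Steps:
X(O) = 8 (X(O) = 7 - ⅓*(-3) = 7 + 1 = 8)
p(v) = 30 + 5*v (p(v) = 5*(6 + v) = 30 + 5*v)
c(k, Y) = 4 (c(k, Y) = 8 - 4 = 4)
N(K, q) = 3 + K + 2*q
j(C) = 1/39 (j(C) = 1/((30 + 5*1) + 4) = 1/((30 + 5) + 4) = 1/(35 + 4) = 1/39)
j(-22) + N(3, 7) = 1/39 + (3 + 3 + 2*7) = 1/39 + (3 + 3 + 14) = 1/39 + 20 = 781/39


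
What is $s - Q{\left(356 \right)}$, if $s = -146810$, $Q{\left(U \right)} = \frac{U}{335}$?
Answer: $- \frac{49181706}{335} \approx -1.4681 \cdot 10^{5}$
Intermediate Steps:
$Q{\left(U \right)} = \frac{U}{335}$ ($Q{\left(U \right)} = U \frac{1}{335} = \frac{U}{335}$)
$s - Q{\left(356 \right)} = -146810 - \frac{1}{335} \cdot 356 = -146810 - \frac{356}{335} = - \frac{49181706}{335}$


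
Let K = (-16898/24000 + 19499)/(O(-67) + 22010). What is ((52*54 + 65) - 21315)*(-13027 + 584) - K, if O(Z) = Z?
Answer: 60424124466716449/263316000 ≈ 2.2947e+8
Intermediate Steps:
K = 233979551/263316000 (K = (-16898/24000 + 19499)/(-67 + 22010) = (-16898*1/24000 + 19499)/21943 = (-8449/12000 + 19499)*(1/21943) = (233979551/12000)*(1/21943) = 233979551/263316000 ≈ 0.88859)
((52*54 + 65) - 21315)*(-13027 + 584) - K = ((52*54 + 65) - 21315)*(-13027 + 584) - 1*233979551/263316000 = ((2808 + 65) - 21315)*(-12443) - 233979551/263316000 = (2873 - 21315)*(-12443) - 233979551/263316000 = -18442*(-12443) - 233979551/263316000 = 229473806 - 233979551/263316000 = 60424124466716449/263316000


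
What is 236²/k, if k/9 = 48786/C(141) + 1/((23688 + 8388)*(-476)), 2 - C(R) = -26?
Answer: 94486258944/26602615511 ≈ 3.5518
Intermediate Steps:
C(R) = 28 (C(R) = 2 - 1*(-26) = 2 + 26 = 28)
k = 26602615511/1696464 (k = 9*(48786/28 + 1/((23688 + 8388)*(-476))) = 9*(48786*(1/28) - 1/476/32076) = 9*(24393/14 + (1/32076)*(-1/476)) = 9*(24393/14 - 1/15268176) = 9*(26602615511/15268176) = 26602615511/1696464 ≈ 15681.)
236²/k = 236²/(26602615511/1696464) = 55696*(1696464/26602615511) = 94486258944/26602615511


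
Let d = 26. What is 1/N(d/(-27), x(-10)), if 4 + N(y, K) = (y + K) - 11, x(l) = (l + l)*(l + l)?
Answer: 27/10369 ≈ 0.0026039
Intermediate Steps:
x(l) = 4*l² (x(l) = (2*l)*(2*l) = 4*l²)
N(y, K) = -15 + K + y (N(y, K) = -4 + ((y + K) - 11) = -4 + ((K + y) - 11) = -4 + (-11 + K + y) = -15 + K + y)
1/N(d/(-27), x(-10)) = 1/(-15 + 4*(-10)² + 26/(-27)) = 1/(-15 + 4*100 + 26*(-1/27)) = 1/(-15 + 400 - 26/27) = 1/(10369/27) = 27/10369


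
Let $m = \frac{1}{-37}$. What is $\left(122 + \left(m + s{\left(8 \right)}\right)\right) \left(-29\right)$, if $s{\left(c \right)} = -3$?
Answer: $- \frac{127658}{37} \approx -3450.2$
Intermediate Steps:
$m = - \frac{1}{37} \approx -0.027027$
$\left(122 + \left(m + s{\left(8 \right)}\right)\right) \left(-29\right) = \left(122 - \frac{112}{37}\right) \left(-29\right) = \frac{4402}{37} \left(-29\right) = - \frac{127658}{37}$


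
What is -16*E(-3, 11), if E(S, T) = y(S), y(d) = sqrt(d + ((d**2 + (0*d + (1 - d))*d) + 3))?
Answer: -16*I*sqrt(3) ≈ -27.713*I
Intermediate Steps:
y(d) = sqrt(3 + d + d**2 + d*(1 - d)) (y(d) = sqrt(d + ((d**2 + (0 + (1 - d))*d) + 3)) = sqrt(d + ((d**2 + (1 - d)*d) + 3)) = sqrt(d + ((d**2 + d*(1 - d)) + 3)) = sqrt(d + (3 + d**2 + d*(1 - d))) = sqrt(3 + d + d**2 + d*(1 - d)))
E(S, T) = sqrt(3 + 2*S)
-16*E(-3, 11) = -16*sqrt(3 + 2*(-3)) = -16*sqrt(3 - 6) = -16*I*sqrt(3)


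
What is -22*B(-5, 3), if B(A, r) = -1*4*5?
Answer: 440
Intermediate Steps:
B(A, r) = -20 (B(A, r) = -4*5 = -20)
-22*B(-5, 3) = -22*(-20) = 440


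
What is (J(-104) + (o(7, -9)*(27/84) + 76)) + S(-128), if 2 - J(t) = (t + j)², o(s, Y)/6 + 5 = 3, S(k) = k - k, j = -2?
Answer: -78133/7 ≈ -11162.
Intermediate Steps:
S(k) = 0
o(s, Y) = -12 (o(s, Y) = -30 + 6*3 = -30 + 18 = -12)
J(t) = 2 - (-2 + t)² (J(t) = 2 - (t - 2)² = 2 - (-2 + t)²)
(J(-104) + (o(7, -9)*(27/84) + 76)) + S(-128) = ((2 - (-2 - 104)²) + (-324/84 + 76)) + 0 = ((2 - 1*(-106)²) + (-324/84 + 76)) + 0 = ((2 - 1*11236) + (-12*9/28 + 76)) + 0 = ((2 - 11236) + (-27/7 + 76)) + 0 = (-11234 + 505/7) + 0 = -78133/7 + 0 = -78133/7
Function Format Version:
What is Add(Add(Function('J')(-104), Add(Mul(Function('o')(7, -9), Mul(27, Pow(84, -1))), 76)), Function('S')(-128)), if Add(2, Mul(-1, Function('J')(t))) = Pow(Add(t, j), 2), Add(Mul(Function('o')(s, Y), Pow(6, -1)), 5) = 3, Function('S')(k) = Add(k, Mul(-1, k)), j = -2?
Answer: Rational(-78133, 7) ≈ -11162.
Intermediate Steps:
Function('S')(k) = 0
Function('o')(s, Y) = -12 (Function('o')(s, Y) = Add(-30, Mul(6, 3)) = Add(-30, 18) = -12)
Function('J')(t) = Add(2, Mul(-1, Pow(Add(-2, t), 2))) (Function('J')(t) = Add(2, Mul(-1, Pow(Add(t, -2), 2))) = Add(2, Mul(-1, Pow(Add(-2, t), 2))))
Add(Add(Function('J')(-104), Add(Mul(Function('o')(7, -9), Mul(27, Pow(84, -1))), 76)), Function('S')(-128)) = Add(Add(Add(2, Mul(-1, Pow(Add(-2, -104), 2))), Add(Mul(-12, Mul(27, Pow(84, -1))), 76)), 0) = Add(Add(Add(2, Mul(-1, Pow(-106, 2))), Add(Mul(-12, Mul(27, Rational(1, 84))), 76)), 0) = Add(Add(Add(2, Mul(-1, 11236)), Add(Mul(-12, Rational(9, 28)), 76)), 0) = Add(Add(Add(2, -11236), Add(Rational(-27, 7), 76)), 0) = Add(Add(-11234, Rational(505, 7)), 0) = Add(Rational(-78133, 7), 0) = Rational(-78133, 7)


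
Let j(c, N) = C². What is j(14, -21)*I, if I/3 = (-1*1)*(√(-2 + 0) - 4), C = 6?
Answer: 432 - 108*I*√2 ≈ 432.0 - 152.74*I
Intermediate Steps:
j(c, N) = 36 (j(c, N) = 6² = 36)
I = 12 - 3*I*√2 (I = 3*((-1*1)*(√(-2 + 0) - 4)) = 3*(-(√(-2) - 4)) = 3*(-(I*√2 - 4)) = 3*(-(-4 + I*√2)) = 3*(4 - I*√2) = 12 - 3*I*√2 ≈ 12.0 - 4.2426*I)
j(14, -21)*I = 36*(12 - 3*I*√2) = 432 - 108*I*√2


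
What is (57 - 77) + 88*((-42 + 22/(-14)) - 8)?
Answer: -31908/7 ≈ -4558.3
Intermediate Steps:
(57 - 77) + 88*((-42 + 22/(-14)) - 8) = -20 + 88*((-42 + 22*(-1/14)) - 8) = -20 + 88*((-42 - 11/7) - 8) = -20 + 88*(-305/7 - 8) = -20 + 88*(-361/7) = -20 - 31768/7 = -31908/7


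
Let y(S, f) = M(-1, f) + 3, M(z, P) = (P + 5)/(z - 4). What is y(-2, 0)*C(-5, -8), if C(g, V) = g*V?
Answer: 80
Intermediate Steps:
M(z, P) = (5 + P)/(-4 + z)
y(S, f) = 2 - f/5 (y(S, f) = (5 + f)/(-4 - 1) + 3 = (5 + f)/(-5) + 3 = -(5 + f)/5 + 3 = (-1 - f/5) + 3 = 2 - f/5)
C(g, V) = V*g
y(-2, 0)*C(-5, -8) = (2 - ⅕*0)*(-8*(-5)) = (2 + 0)*40 = 2*40 = 80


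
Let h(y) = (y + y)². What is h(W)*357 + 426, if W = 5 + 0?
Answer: 36126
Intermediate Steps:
W = 5
h(y) = 4*y² (h(y) = (2*y)² = 4*y²)
h(W)*357 + 426 = (4*5²)*357 + 426 = (4*25)*357 + 426 = 100*357 + 426 = 35700 + 426 = 36126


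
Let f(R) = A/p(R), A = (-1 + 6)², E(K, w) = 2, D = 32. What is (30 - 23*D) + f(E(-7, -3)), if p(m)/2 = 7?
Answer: -9859/14 ≈ -704.21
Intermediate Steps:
p(m) = 14 (p(m) = 2*7 = 14)
A = 25 (A = 5² = 25)
f(R) = 25/14
(30 - 23*D) + f(E(-7, -3)) = (30 - 23*32) + 25/14 = (30 - 736) + 25/14 = -706 + 25/14 = -9859/14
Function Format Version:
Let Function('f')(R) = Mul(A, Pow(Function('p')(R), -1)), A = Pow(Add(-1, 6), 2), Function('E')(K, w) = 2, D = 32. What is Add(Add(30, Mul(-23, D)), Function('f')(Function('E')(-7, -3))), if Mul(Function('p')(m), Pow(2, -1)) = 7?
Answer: Rational(-9859, 14) ≈ -704.21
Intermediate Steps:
Function('p')(m) = 14 (Function('p')(m) = Mul(2, 7) = 14)
A = 25 (A = Pow(5, 2) = 25)
Function('f')(R) = Rational(25, 14) (Function('f')(R) = Mul(25, Pow(14, -1)) = Mul(25, Rational(1, 14)) = Rational(25, 14))
Add(Add(30, Mul(-23, D)), Function('f')(Function('E')(-7, -3))) = Add(Add(30, Mul(-23, 32)), Rational(25, 14)) = Add(Add(30, -736), Rational(25, 14)) = Add(-706, Rational(25, 14)) = Rational(-9859, 14)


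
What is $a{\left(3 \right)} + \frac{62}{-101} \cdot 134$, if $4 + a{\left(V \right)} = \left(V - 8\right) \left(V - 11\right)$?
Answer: $- \frac{4672}{101} \approx -46.257$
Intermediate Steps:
$a{\left(V \right)} = -4 + \left(-11 + V\right) \left(-8 + V\right)$ ($a{\left(V \right)} = -4 + \left(V - 8\right) \left(V - 11\right) = -4 + \left(-8 + V\right) \left(-11 + V\right) = -4 + \left(-11 + V\right) \left(-8 + V\right)$)
$a{\left(3 \right)} + \frac{62}{-101} \cdot 134 = \left(84 + 3^{2} - 57\right) + \frac{62}{-101} \cdot 134 = \left(84 + 9 - 57\right) + 62 \left(- \frac{1}{101}\right) 134 = 36 - \frac{8308}{101} = - \frac{4672}{101}$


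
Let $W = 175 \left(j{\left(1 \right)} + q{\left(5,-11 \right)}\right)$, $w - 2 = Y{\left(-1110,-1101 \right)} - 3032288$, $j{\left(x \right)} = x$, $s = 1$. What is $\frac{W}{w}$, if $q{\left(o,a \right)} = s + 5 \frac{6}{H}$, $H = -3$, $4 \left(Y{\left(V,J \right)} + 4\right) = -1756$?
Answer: $\frac{200}{433247} \approx 0.00046163$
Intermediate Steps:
$Y{\left(V,J \right)} = -443$ ($Y{\left(V,J \right)} = -4 + \frac{1}{4} \left(-1756\right) = -4 - 439 = -443$)
$q{\left(o,a \right)} = -9$ ($q{\left(o,a \right)} = 1 + 5 \frac{6}{-3} = 1 + 5 \cdot 6 \left(- \frac{1}{3}\right) = 1 + 5 \left(-2\right) = 1 - 10 = -9$)
$w = -3032729$ ($w = 2 - 3032731 = -3032729$)
$W = -1400$ ($W = 175 \left(1 - 9\right) = 175 \left(-8\right) = -1400$)
$\frac{W}{w} = - \frac{1400}{-3032729} = \left(-1400\right) \left(- \frac{1}{3032729}\right) = \frac{200}{433247}$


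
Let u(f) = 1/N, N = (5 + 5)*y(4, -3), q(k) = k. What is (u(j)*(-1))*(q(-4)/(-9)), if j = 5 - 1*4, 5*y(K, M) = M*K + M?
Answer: 2/135 ≈ 0.014815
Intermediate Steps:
y(K, M) = M/5 + K*M/5 (y(K, M) = (M*K + M)/5 = (K*M + M)/5 = (M + K*M)/5 = M/5 + K*M/5)
N = -30 (N = (5 + 5)*((⅕)*(-3)*(1 + 4)) = 10*((⅕)*(-3)*5) = 10*(-3) = -30)
j = 1 (j = 5 - 4 = 1)
u(f) = -1/30 (u(f) = 1/(-30) = -1/30)
(u(j)*(-1))*(q(-4)/(-9)) = (-1/30*(-1))*(-4/(-9)) = (-4*(-⅑))/30 = (1/30)*(4/9) = 2/135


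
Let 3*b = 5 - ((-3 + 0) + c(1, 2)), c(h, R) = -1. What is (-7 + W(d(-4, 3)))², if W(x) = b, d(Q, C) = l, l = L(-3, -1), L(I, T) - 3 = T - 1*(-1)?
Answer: 16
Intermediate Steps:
L(I, T) = 4 + T (L(I, T) = 3 + (T - 1*(-1)) = 3 + (T + 1) = 3 + (1 + T) = 4 + T)
l = 3 (l = 4 - 1 = 3)
d(Q, C) = 3
b = 3 (b = (5 - ((-3 + 0) - 1))/3 = (5 - (-3 - 1))/3 = (5 - 1*(-4))/3 = (5 + 4)/3 = (⅓)*9 = 3)
W(x) = 3
(-7 + W(d(-4, 3)))² = (-7 + 3)² = (-4)² = 16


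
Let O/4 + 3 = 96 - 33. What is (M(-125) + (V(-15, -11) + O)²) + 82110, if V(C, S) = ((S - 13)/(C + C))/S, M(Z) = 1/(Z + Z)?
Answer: 4225171539/30250 ≈ 1.3968e+5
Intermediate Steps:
M(Z) = 1/(2*Z)
V(C, S) = (-13 + S)/(2*C*S) (V(C, S) = ((-13 + S)/((2*C)))/S = ((-13 + S)*(1/(2*C)))/S = ((-13 + S)/(2*C))/S = (-13 + S)/(2*C*S))
O = 240 (O = -12 + 4*(96 - 33) = -12 + 4*63 = -12 + 252 = 240)
(M(-125) + (V(-15, -11) + O)²) + 82110 = ((½)/(-125) + ((½)*(-13 - 11)/(-15*(-11)) + 240)²) + 82110 = ((½)*(-1/125) + ((½)*(-1/15)*(-1/11)*(-24) + 240)²) + 82110 = (-1/250 + (-4/55 + 240)²) + 82110 = (-1/250 + (13196/55)²) + 82110 = (-1/250 + 174134416/3025) + 82110 = 1741344039/30250 + 82110 = 4225171539/30250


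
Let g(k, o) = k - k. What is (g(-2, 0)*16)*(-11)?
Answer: 0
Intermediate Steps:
g(k, o) = 0
(g(-2, 0)*16)*(-11) = (0*16)*(-11) = 0*(-11) = 0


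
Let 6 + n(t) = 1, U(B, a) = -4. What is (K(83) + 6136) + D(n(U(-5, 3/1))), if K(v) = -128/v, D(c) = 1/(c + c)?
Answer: 5091517/830 ≈ 6134.4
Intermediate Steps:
n(t) = -5 (n(t) = -6 + 1 = -5)
D(c) = 1/(2*c)
(K(83) + 6136) + D(n(U(-5, 3/1))) = (-128/83 + 6136) + (½)/(-5) = (-128*1/83 + 6136) + (½)*(-⅕) = (-128/83 + 6136) - ⅒ = 509160/83 - ⅒ = 5091517/830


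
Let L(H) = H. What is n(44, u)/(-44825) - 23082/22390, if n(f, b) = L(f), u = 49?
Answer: -9414871/9123925 ≈ -1.0319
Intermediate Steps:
n(f, b) = f
n(44, u)/(-44825) - 23082/22390 = 44/(-44825) - 23082/22390 = 44*(-1/44825) - 23082*1/22390 = -4/4075 - 11541/11195 = -9414871/9123925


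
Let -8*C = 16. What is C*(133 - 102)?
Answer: -62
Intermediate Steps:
C = -2 (C = -⅛*16 = -2)
C*(133 - 102) = -2*(133 - 102) = -2*31 = -62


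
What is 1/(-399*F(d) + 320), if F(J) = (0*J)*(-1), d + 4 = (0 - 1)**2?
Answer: 1/320 ≈ 0.0031250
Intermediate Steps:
d = -3 (d = -4 + (0 - 1)**2 = -4 + (-1)**2 = -4 + 1 = -3)
F(J) = 0 (F(J) = 0*(-1) = 0)
1/(-399*F(d) + 320) = 1/(-399*0 + 320) = 1/(0 + 320) = 1/320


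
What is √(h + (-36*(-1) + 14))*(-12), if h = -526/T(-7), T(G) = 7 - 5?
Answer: -12*I*√213 ≈ -175.13*I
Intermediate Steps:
T(G) = 2
h = -263 (h = -526/2 = -526*½ = -263)
√(h + (-36*(-1) + 14))*(-12) = √(-263 + (-36*(-1) + 14))*(-12) = √(-263 + (36 + 14))*(-12) = √(-263 + 50)*(-12) = √(-213)*(-12) = (I*√213)*(-12) = -12*I*√213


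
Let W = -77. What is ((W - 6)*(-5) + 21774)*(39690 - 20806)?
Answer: 419017076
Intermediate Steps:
((W - 6)*(-5) + 21774)*(39690 - 20806) = ((-77 - 6)*(-5) + 21774)*(39690 - 20806) = (-83*(-5) + 21774)*18884 = (415 + 21774)*18884 = 22189*18884 = 419017076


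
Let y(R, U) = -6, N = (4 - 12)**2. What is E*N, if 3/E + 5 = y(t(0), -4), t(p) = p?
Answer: -192/11 ≈ -17.455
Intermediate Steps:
N = 64 (N = (-8)**2 = 64)
E = -3/11 (E = 3/(-5 - 6) = 3/(-11) = 3*(-1/11) = -3/11 ≈ -0.27273)
E*N = -3/11*64 = -192/11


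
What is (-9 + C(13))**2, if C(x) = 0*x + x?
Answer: 16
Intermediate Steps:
C(x) = x (C(x) = 0 + x = x)
(-9 + C(13))**2 = (-9 + 13)**2 = 4**2 = 16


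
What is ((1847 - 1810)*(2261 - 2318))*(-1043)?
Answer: 2199687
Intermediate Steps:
((1847 - 1810)*(2261 - 2318))*(-1043) = (37*(-57))*(-1043) = -2109*(-1043) = 2199687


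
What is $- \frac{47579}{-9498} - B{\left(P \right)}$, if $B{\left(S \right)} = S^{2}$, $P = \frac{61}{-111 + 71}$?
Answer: $\frac{20392171}{7598400} \approx 2.6837$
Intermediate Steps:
$P = - \frac{61}{40}$ ($P = \frac{61}{-40} = 61 \left(- \frac{1}{40}\right) = - \frac{61}{40} \approx -1.525$)
$- \frac{47579}{-9498} - B{\left(P \right)} = - \frac{47579}{-9498} - \left(- \frac{61}{40}\right)^{2} = \left(-47579\right) \left(- \frac{1}{9498}\right) - \frac{3721}{1600} = \frac{47579}{9498} - \frac{3721}{1600} = \frac{20392171}{7598400}$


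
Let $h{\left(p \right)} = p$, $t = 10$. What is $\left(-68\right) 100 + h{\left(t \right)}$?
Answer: $-6790$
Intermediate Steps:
$\left(-68\right) 100 + h{\left(t \right)} = \left(-68\right) 100 + 10 = -6800 + 10 = -6790$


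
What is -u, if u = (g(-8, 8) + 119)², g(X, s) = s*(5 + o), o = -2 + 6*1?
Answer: -36481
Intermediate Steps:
o = 4 (o = -2 + 6 = 4)
g(X, s) = 9*s (g(X, s) = s*(5 + 4) = s*9 = 9*s)
u = 36481 (u = (9*8 + 119)² = (72 + 119)² = 191² = 36481)
-u = -1*36481 = -36481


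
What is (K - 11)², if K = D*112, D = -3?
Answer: 120409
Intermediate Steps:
K = -336 (K = -3*112 = -336)
(K - 11)² = (-336 - 11)² = (-347)² = 120409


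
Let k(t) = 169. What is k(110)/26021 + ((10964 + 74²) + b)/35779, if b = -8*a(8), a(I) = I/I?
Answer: 433623723/931005359 ≈ 0.46576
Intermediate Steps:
a(I) = 1
b = -8 (b = -8*1 = -8)
k(110)/26021 + ((10964 + 74²) + b)/35779 = 169/26021 + ((10964 + 74²) - 8)/35779 = 169*(1/26021) + ((10964 + 5476) - 8)*(1/35779) = 169/26021 + (16440 - 8)*(1/35779) = 169/26021 + 16432*(1/35779) = 169/26021 + 16432/35779 = 433623723/931005359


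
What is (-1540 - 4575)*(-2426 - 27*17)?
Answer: 17641775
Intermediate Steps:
(-1540 - 4575)*(-2426 - 27*17) = -6115*(-2426 - 459) = -6115*(-2885) = 17641775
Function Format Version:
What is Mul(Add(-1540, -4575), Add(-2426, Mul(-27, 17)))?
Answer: 17641775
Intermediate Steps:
Mul(Add(-1540, -4575), Add(-2426, Mul(-27, 17))) = Mul(-6115, Add(-2426, -459)) = Mul(-6115, -2885) = 17641775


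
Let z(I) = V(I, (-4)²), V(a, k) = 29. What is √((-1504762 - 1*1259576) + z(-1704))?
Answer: I*√2764309 ≈ 1662.6*I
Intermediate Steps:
z(I) = 29
√((-1504762 - 1*1259576) + z(-1704)) = √((-1504762 - 1*1259576) + 29) = √((-1504762 - 1259576) + 29) = √(-2764338 + 29) = √(-2764309) = I*√2764309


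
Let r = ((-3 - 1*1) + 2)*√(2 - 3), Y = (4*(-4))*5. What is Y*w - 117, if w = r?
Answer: -117 + 160*I ≈ -117.0 + 160.0*I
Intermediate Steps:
Y = -80 (Y = -16*5 = -80)
r = -2*I (r = ((-3 - 1) + 2)*√(-1) = (-4 + 2)*I = -2*I ≈ -2.0*I)
w = -2*I ≈ -2.0*I
Y*w - 117 = -(-160)*I - 117 = 160*I - 117 = -117 + 160*I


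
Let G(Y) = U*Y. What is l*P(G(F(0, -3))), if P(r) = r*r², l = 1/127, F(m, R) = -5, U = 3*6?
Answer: -729000/127 ≈ -5740.2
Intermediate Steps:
U = 18
G(Y) = 18*Y
l = 1/127 ≈ 0.0078740
P(r) = r³
l*P(G(F(0, -3))) = (18*(-5))³/127 = (1/127)*(-90)³ = (1/127)*(-729000) = -729000/127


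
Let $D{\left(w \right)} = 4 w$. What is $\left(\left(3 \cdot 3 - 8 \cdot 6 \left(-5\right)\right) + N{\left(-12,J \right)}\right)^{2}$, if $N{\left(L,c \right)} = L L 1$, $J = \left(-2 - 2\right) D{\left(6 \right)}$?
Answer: $154449$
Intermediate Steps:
$J = -96$ ($J = \left(-2 - 2\right) 4 \cdot 6 = \left(-4\right) 24 = -96$)
$N{\left(L,c \right)} = L^{2}$ ($N{\left(L,c \right)} = L^{2} \cdot 1 = L^{2}$)
$\left(\left(3 \cdot 3 - 8 \cdot 6 \left(-5\right)\right) + N{\left(-12,J \right)}\right)^{2} = \left(\left(3 \cdot 3 - 8 \cdot 6 \left(-5\right)\right) + \left(-12\right)^{2}\right)^{2} = \left(\left(9 - -240\right) + 144\right)^{2} = \left(\left(9 + 240\right) + 144\right)^{2} = \left(249 + 144\right)^{2} = 393^{2} = 154449$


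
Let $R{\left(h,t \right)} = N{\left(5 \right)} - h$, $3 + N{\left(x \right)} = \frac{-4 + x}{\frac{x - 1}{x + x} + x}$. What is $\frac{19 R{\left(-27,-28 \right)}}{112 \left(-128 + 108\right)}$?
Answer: $- \frac{12407}{60480} \approx -0.20514$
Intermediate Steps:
$N{\left(x \right)} = -3 + \frac{-4 + x}{x + \frac{-1 + x}{2 x}}$ ($N{\left(x \right)} = -3 + \frac{-4 + x}{\frac{x - 1}{x + x} + x} = -3 + \frac{-4 + x}{\frac{-1 + x}{2 x} + x} = -3 + \frac{-4 + x}{x + \frac{-1 + x}{2 x}}$)
$R{\left(h,t \right)} = - \frac{76}{27} - h$ ($R{\left(h,t \right)} = \frac{3 - 55 - 4 \cdot 5^{2}}{-1 + 5 + 2 \cdot 5^{2}} - h = \frac{3 - 55 - 100}{-1 + 5 + 2 \cdot 25} - h = \frac{3 - 55 - 100}{-1 + 5 + 50} - h = \frac{1}{54} \left(-152\right) - h = - \frac{76}{27} - h$)
$\frac{19 R{\left(-27,-28 \right)}}{112 \left(-128 + 108\right)} = \frac{19 \left(- \frac{76}{27} - -27\right)}{112 \left(-128 + 108\right)} = \frac{19 \left(- \frac{76}{27} + 27\right)}{112 \left(-20\right)} = \frac{19 \cdot \frac{653}{27}}{-2240} = \frac{12407}{27} \left(- \frac{1}{2240}\right) = - \frac{12407}{60480}$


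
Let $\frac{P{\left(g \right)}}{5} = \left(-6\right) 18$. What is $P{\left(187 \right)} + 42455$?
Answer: $41915$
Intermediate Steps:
$P{\left(g \right)} = -540$ ($P{\left(g \right)} = 5 \left(\left(-6\right) 18\right) = 5 \left(-108\right) = -540$)
$P{\left(187 \right)} + 42455 = -540 + 42455 = 41915$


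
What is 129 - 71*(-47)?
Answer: 3466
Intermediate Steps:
129 - 71*(-47) = 129 + 3337 = 3466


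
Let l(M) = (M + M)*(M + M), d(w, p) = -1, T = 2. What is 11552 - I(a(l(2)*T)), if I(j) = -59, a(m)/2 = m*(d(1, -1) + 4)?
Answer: 11611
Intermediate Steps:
l(M) = 4*M² (l(M) = (2*M)*(2*M) = 4*M²)
a(m) = 6*m (a(m) = 2*(m*(-1 + 4)) = 2*(m*3) = 2*(3*m) = 6*m)
11552 - I(a(l(2)*T)) = 11552 - 1*(-59) = 11552 + 59 = 11611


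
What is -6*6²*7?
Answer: -1512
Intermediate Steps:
-6*6²*7 = -6*36*7 = -216*7 = -1512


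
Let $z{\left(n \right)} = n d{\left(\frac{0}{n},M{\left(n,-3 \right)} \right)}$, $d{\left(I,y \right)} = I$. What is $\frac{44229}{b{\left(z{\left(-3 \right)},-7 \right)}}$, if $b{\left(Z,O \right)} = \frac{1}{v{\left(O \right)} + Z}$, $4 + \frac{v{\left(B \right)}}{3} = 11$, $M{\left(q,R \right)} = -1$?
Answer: $928809$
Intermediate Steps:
$v{\left(B \right)} = 21$ ($v{\left(B \right)} = -12 + 3 \cdot 11 = -12 + 33 = 21$)
$z{\left(n \right)} = 0$ ($z{\left(n \right)} = n \frac{0}{n} = n 0 = 0$)
$b{\left(Z,O \right)} = \frac{1}{21 + Z}$
$\frac{44229}{b{\left(z{\left(-3 \right)},-7 \right)}} = \frac{44229}{\frac{1}{21 + 0}} = \frac{44229}{\frac{1}{21}} = 44229 \frac{1}{\frac{1}{21}} = 44229 \cdot 21 = 928809$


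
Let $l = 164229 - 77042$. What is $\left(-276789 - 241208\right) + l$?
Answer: $-430810$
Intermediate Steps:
$l = 87187$
$\left(-276789 - 241208\right) + l = \left(-276789 - 241208\right) + 87187 = -517997 + 87187 = -430810$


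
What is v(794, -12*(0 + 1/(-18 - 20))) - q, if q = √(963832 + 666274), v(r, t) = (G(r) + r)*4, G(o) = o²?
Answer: 2524920 - √1630106 ≈ 2.5236e+6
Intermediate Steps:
v(r, t) = 4*r + 4*r² (v(r, t) = (r² + r)*4 = (r + r²)*4 = 4*r + 4*r²)
q = √1630106 ≈ 1276.8
v(794, -12*(0 + 1/(-18 - 20))) - q = 4*794*(1 + 794) - √1630106 = 4*794*795 - √1630106 = 2524920 - √1630106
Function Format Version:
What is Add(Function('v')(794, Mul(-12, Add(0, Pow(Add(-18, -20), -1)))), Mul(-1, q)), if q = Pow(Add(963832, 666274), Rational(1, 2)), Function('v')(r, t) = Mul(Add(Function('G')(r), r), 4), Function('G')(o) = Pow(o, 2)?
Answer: Add(2524920, Mul(-1, Pow(1630106, Rational(1, 2)))) ≈ 2.5236e+6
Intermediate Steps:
Function('v')(r, t) = Add(Mul(4, r), Mul(4, Pow(r, 2))) (Function('v')(r, t) = Mul(Add(Pow(r, 2), r), 4) = Mul(Add(r, Pow(r, 2)), 4) = Add(Mul(4, r), Mul(4, Pow(r, 2))))
q = Pow(1630106, Rational(1, 2)) ≈ 1276.8
Add(Function('v')(794, Mul(-12, Add(0, Pow(Add(-18, -20), -1)))), Mul(-1, q)) = Add(Mul(4, 794, Add(1, 794)), Mul(-1, Pow(1630106, Rational(1, 2)))) = Add(Mul(4, 794, 795), Mul(-1, Pow(1630106, Rational(1, 2)))) = Add(2524920, Mul(-1, Pow(1630106, Rational(1, 2))))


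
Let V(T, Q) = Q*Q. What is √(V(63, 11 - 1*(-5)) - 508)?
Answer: 6*I*√7 ≈ 15.875*I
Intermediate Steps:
V(T, Q) = Q²
√(V(63, 11 - 1*(-5)) - 508) = √((11 - 1*(-5))² - 508) = √((11 + 5)² - 508) = √(16² - 508) = √(256 - 508) = √(-252) = 6*I*√7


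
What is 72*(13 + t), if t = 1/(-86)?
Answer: 40212/43 ≈ 935.16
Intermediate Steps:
t = -1/86 ≈ -0.011628
72*(13 + t) = 72*(13 - 1/86) = 72*(1117/86) = 40212/43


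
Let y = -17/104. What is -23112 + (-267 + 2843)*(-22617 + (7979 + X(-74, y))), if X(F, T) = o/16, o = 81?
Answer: -37717559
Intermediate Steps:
y = -17/104 (y = -17*1/104 = -17/104 ≈ -0.16346)
X(F, T) = 81/16
-23112 + (-267 + 2843)*(-22617 + (7979 + X(-74, y))) = -23112 + (-267 + 2843)*(-22617 + (7979 + 81/16)) = -23112 + 2576*(-22617 + 127745/16) = -23112 + 2576*(-234127/16) = -23112 - 37694447 = -37717559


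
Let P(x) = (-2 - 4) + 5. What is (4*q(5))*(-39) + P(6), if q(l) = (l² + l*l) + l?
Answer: -8581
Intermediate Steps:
q(l) = l + 2*l² (q(l) = (l² + l²) + l = 2*l² + l = l + 2*l²)
P(x) = -1 (P(x) = -6 + 5 = -1)
(4*q(5))*(-39) + P(6) = (4*(5*(1 + 2*5)))*(-39) - 1 = (4*(5*(1 + 10)))*(-39) - 1 = (4*(5*11))*(-39) - 1 = (4*55)*(-39) - 1 = 220*(-39) - 1 = -8580 - 1 = -8581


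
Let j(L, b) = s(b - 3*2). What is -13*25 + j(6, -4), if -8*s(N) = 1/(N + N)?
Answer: -51999/160 ≈ -324.99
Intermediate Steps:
s(N) = -1/(16*N) (s(N) = -1/(8*(N + N)) = -1/(2*N)/8 = -1/(16*N))
j(L, b) = -1/(16*(-6 + b)) (j(L, b) = -1/(16*(b - 3*2)) = -1/(16*(b - 6)) = -1/(16*(-6 + b)))
-13*25 + j(6, -4) = -13*25 - 1/(-96 + 16*(-4)) = -325 - 1/(-96 - 64) = -325 - 1/(-160) = -325 - 1*(-1/160) = -325 + 1/160 = -51999/160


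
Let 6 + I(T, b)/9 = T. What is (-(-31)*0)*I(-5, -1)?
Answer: 0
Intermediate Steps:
I(T, b) = -54 + 9*T
(-(-31)*0)*I(-5, -1) = (-(-31)*0)*(-54 + 9*(-5)) = (-31*0)*(-54 - 45) = 0*(-99) = 0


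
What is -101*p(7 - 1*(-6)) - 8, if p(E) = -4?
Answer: 396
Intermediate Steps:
-101*p(7 - 1*(-6)) - 8 = -101*(-4) - 8 = 404 - 8 = 396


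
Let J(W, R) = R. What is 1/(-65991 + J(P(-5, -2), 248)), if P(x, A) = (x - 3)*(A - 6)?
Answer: -1/65743 ≈ -1.5211e-5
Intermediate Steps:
P(x, A) = (-6 + A)*(-3 + x) (P(x, A) = (-3 + x)*(-6 + A) = (-6 + A)*(-3 + x))
1/(-65991 + J(P(-5, -2), 248)) = 1/(-65991 + 248) = 1/(-65743) = -1/65743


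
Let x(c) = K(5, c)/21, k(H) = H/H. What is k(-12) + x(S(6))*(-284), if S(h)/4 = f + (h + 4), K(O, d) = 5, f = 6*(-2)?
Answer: -1399/21 ≈ -66.619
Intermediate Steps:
f = -12
S(h) = -32 + 4*h (S(h) = 4*(-12 + (h + 4)) = 4*(-12 + (4 + h)) = 4*(-8 + h) = -32 + 4*h)
k(H) = 1
x(c) = 5/21
k(-12) + x(S(6))*(-284) = 1 + (5/21)*(-284) = 1 - 1420/21 = -1399/21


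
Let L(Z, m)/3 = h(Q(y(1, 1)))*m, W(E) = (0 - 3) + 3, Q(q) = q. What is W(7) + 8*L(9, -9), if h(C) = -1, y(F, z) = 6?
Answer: 216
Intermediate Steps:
W(E) = 0 (W(E) = -3 + 3 = 0)
L(Z, m) = -3*m (L(Z, m) = 3*(-m) = -3*m)
W(7) + 8*L(9, -9) = 0 + 8*(-3*(-9)) = 0 + 8*27 = 0 + 216 = 216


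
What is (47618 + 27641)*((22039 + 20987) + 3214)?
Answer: 3479976160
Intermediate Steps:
(47618 + 27641)*((22039 + 20987) + 3214) = 75259*(43026 + 3214) = 75259*46240 = 3479976160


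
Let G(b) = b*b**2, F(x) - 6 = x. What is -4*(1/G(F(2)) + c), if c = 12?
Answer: -6145/128 ≈ -48.008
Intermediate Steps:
F(x) = 6 + x
G(b) = b**3
-4*(1/G(F(2)) + c) = -4*(1/((6 + 2)**3) + 12) = -4*(1/(8**3) + 12) = -4*(1/512 + 12) = -4*6145/512 = -6145/128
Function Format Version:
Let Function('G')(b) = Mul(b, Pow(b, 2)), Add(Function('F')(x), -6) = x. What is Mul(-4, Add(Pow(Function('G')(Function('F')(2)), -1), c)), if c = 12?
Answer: Rational(-6145, 128) ≈ -48.008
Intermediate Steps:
Function('F')(x) = Add(6, x)
Function('G')(b) = Pow(b, 3)
Mul(-4, Add(Pow(Function('G')(Function('F')(2)), -1), c)) = Mul(-4, Add(Pow(Pow(Add(6, 2), 3), -1), 12)) = Mul(-4, Add(Pow(Pow(8, 3), -1), 12)) = Mul(-4, Add(Pow(512, -1), 12)) = Mul(-4, Add(Rational(1, 512), 12)) = Mul(-4, Rational(6145, 512)) = Rational(-6145, 128)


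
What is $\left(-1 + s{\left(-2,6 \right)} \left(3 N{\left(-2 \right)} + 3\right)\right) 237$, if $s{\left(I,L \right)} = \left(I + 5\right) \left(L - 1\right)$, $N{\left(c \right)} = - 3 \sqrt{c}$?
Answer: $10428 - 31995 i \sqrt{2} \approx 10428.0 - 45248.0 i$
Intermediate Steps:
$s{\left(I,L \right)} = \left(-1 + L\right) \left(5 + I\right)$ ($s{\left(I,L \right)} = \left(5 + I\right) \left(-1 + L\right) = \left(-1 + L\right) \left(5 + I\right)$)
$\left(-1 + s{\left(-2,6 \right)} \left(3 N{\left(-2 \right)} + 3\right)\right) 237 = \left(-1 + \left(-5 - -2 + 5 \cdot 6 - 12\right) \left(3 \left(- 3 \sqrt{-2}\right) + 3\right)\right) 237 = \left(-1 + \left(-5 + 2 + 30 - 12\right) \left(3 \left(- 3 i \sqrt{2}\right) + 3\right)\right) 237 = \left(-1 + 15 \left(3 \left(- 3 i \sqrt{2}\right) + 3\right)\right) 237 = \left(-1 + 15 \left(- 9 i \sqrt{2} + 3\right)\right) 237 = \left(-1 + 15 \left(3 - 9 i \sqrt{2}\right)\right) 237 = \left(-1 + \left(45 - 135 i \sqrt{2}\right)\right) 237 = \left(44 - 135 i \sqrt{2}\right) 237 = 10428 - 31995 i \sqrt{2}$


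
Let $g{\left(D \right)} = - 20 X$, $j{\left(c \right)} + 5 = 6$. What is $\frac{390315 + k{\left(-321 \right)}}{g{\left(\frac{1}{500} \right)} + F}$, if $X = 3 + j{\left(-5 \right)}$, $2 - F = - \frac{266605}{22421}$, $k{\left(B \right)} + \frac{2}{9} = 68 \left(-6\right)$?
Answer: $- \frac{78678898781}{13340097} \approx -5897.9$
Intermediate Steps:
$k{\left(B \right)} = - \frac{3674}{9}$ ($k{\left(B \right)} = - \frac{2}{9} + 68 \left(-6\right) = - \frac{2}{9} - 408 = - \frac{3674}{9}$)
$j{\left(c \right)} = 1$ ($j{\left(c \right)} = -5 + 6 = 1$)
$F = \frac{311447}{22421}$ ($F = 2 - - \frac{266605}{22421} = 2 + \frac{266605}{22421} = \frac{311447}{22421} \approx 13.891$)
$X = 4$ ($X = 3 + 1 = 4$)
$g{\left(D \right)} = -80$ ($g{\left(D \right)} = \left(-20\right) 4 = -80$)
$\frac{390315 + k{\left(-321 \right)}}{g{\left(\frac{1}{500} \right)} + F} = \frac{390315 - \frac{3674}{9}}{-80 + \frac{311447}{22421}} = \frac{3509161}{9 \left(- \frac{1482233}{22421}\right)} = \frac{3509161}{9} \left(- \frac{22421}{1482233}\right) = - \frac{78678898781}{13340097}$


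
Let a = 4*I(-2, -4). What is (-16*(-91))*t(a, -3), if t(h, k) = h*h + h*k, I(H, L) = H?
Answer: 128128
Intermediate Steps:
a = -8 (a = 4*(-2) = -8)
t(h, k) = h² + h*k
(-16*(-91))*t(a, -3) = (-16*(-91))*(-8*(-8 - 3)) = 1456*(-8*(-11)) = 1456*88 = 128128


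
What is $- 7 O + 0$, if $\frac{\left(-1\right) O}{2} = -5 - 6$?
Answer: $-154$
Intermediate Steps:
$O = 22$ ($O = - 2 \left(-5 - 6\right) = \left(-2\right) \left(-11\right) = 22$)
$- 7 O + 0 = \left(-7\right) 22 + 0 = -154 + 0 = -154$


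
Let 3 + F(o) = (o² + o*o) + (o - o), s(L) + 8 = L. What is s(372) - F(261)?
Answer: -135875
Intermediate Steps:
s(L) = -8 + L
F(o) = -3 + 2*o² (F(o) = -3 + ((o² + o*o) + (o - o)) = -3 + ((o² + o²) + 0) = -3 + (2*o² + 0) = -3 + 2*o²)
s(372) - F(261) = (-8 + 372) - (-3 + 2*261²) = 364 - (-3 + 2*68121) = 364 - (-3 + 136242) = 364 - 1*136239 = 364 - 136239 = -135875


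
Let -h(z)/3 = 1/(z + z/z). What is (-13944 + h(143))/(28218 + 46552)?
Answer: -669313/3588960 ≈ -0.18649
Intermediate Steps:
h(z) = -3/(1 + z) (h(z) = -3/(z + z/z) = -3/(z + 1) = -3/(1 + z))
(-13944 + h(143))/(28218 + 46552) = (-13944 - 3/(1 + 143))/(28218 + 46552) = (-13944 - 3/144)/74770 = (-13944 - 3*1/144)*(1/74770) = (-13944 - 1/48)*(1/74770) = -669313/48*1/74770 = -669313/3588960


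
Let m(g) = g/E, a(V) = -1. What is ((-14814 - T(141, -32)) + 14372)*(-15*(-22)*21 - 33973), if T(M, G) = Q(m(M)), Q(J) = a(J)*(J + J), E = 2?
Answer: 8139943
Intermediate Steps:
m(g) = g/2
Q(J) = -2*J (Q(J) = -(J + J) = -2*J)
T(M, G) = -M
((-14814 - T(141, -32)) + 14372)*(-15*(-22)*21 - 33973) = ((-14814 - (-1)*141) + 14372)*(-15*(-22)*21 - 33973) = ((-14814 - 1*(-141)) + 14372)*(330*21 - 33973) = ((-14814 + 141) + 14372)*(6930 - 33973) = (-14673 + 14372)*(-27043) = -301*(-27043) = 8139943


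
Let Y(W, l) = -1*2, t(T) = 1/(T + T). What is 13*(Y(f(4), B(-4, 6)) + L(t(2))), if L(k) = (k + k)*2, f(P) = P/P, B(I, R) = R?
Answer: -13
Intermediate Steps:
f(P) = 1
t(T) = 1/(2*T)
Y(W, l) = -2
L(k) = 4*k (L(k) = (2*k)*2 = 4*k)
13*(Y(f(4), B(-4, 6)) + L(t(2))) = 13*(-2 + 4*((½)/2)) = 13*(-2 + 4*((½)*(½))) = 13*(-2 + 4*(¼)) = 13*(-2 + 1) = 13*(-1) = -13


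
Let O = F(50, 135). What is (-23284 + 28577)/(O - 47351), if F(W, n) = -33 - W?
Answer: -5293/47434 ≈ -0.11159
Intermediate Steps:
O = -83 (O = -33 - 1*50 = -33 - 50 = -83)
(-23284 + 28577)/(O - 47351) = (-23284 + 28577)/(-83 - 47351) = 5293/(-47434) = 5293*(-1/47434) = -5293/47434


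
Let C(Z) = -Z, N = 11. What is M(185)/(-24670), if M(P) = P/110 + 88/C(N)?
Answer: 139/542740 ≈ 0.00025611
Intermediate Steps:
M(P) = -8 + P/110 (M(P) = P/110 + 88/((-1*11)) = P*(1/110) + 88/(-11) = P/110 + 88*(-1/11) = P/110 - 8 = -8 + P/110)
M(185)/(-24670) = (-8 + (1/110)*185)/(-24670) = (-8 + 37/22)*(-1/24670) = -139/22*(-1/24670) = 139/542740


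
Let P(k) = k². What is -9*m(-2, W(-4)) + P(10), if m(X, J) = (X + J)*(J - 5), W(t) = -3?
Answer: -260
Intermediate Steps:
m(X, J) = (-5 + J)*(J + X) (m(X, J) = (J + X)*(-5 + J) = (-5 + J)*(J + X))
-9*m(-2, W(-4)) + P(10) = -9*((-3)² - 5*(-3) - 5*(-2) - 3*(-2)) + 10² = -9*(9 + 15 + 10 + 6) + 100 = -9*40 + 100 = -360 + 100 = -260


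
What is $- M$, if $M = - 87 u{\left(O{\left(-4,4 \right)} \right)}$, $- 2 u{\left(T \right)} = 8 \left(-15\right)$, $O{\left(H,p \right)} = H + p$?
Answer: $5220$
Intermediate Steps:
$u{\left(T \right)} = 60$ ($u{\left(T \right)} = - \frac{8 \left(-15\right)}{2} = \left(- \frac{1}{2}\right) \left(-120\right) = 60$)
$M = -5220$ ($M = \left(-87\right) 60 = -5220$)
$- M = \left(-1\right) \left(-5220\right) = 5220$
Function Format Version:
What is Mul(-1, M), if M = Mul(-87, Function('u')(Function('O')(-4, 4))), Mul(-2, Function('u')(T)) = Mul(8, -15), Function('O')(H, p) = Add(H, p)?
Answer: 5220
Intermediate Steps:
Function('u')(T) = 60 (Function('u')(T) = Mul(Rational(-1, 2), Mul(8, -15)) = Mul(Rational(-1, 2), -120) = 60)
M = -5220 (M = Mul(-87, 60) = -5220)
Mul(-1, M) = Mul(-1, -5220) = 5220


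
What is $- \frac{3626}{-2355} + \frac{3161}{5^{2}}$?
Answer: $\frac{1506961}{11775} \approx 127.98$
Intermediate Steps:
$- \frac{3626}{-2355} + \frac{3161}{5^{2}} = \left(-3626\right) \left(- \frac{1}{2355}\right) + \frac{3161}{25} = \frac{3626}{2355} + 3161 \cdot \frac{1}{25} = \frac{3626}{2355} + \frac{3161}{25} = \frac{1506961}{11775}$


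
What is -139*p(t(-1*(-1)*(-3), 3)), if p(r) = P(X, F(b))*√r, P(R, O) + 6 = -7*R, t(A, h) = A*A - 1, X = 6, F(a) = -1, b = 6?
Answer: 13344*√2 ≈ 18871.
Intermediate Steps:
t(A, h) = -1 + A² (t(A, h) = A² - 1 = -1 + A²)
P(R, O) = -6 - 7*R
p(r) = -48*√r (p(r) = (-6 - 7*6)*√r = (-6 - 42)*√r = -48*√r)
-139*p(t(-1*(-1)*(-3), 3)) = -(-6672)*√(-1 + (-1*(-1)*(-3))²) = -(-6672)*√(-1 + (1*(-3))²) = -(-6672)*√(-1 + (-3)²) = -(-6672)*√(-1 + 9) = -(-6672)*√8 = -(-6672)*2*√2 = -(-13344)*√2 = 13344*√2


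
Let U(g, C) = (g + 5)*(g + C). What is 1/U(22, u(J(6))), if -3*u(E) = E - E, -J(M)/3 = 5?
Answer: 1/594 ≈ 0.0016835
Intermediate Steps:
J(M) = -15 (J(M) = -3*5 = -15)
u(E) = 0 (u(E) = -(E - E)/3 = -⅓*0 = 0)
U(g, C) = (5 + g)*(C + g)
1/U(22, u(J(6))) = 1/(22² + 5*0 + 5*22 + 0*22) = 1/(484 + 0 + 110 + 0) = 1/594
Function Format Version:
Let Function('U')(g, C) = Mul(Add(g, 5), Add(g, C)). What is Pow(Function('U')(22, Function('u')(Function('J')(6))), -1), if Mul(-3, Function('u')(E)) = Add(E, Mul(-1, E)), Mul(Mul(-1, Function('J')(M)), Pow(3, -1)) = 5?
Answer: Rational(1, 594) ≈ 0.0016835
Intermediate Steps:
Function('J')(M) = -15 (Function('J')(M) = Mul(-3, 5) = -15)
Function('u')(E) = 0 (Function('u')(E) = Mul(Rational(-1, 3), Add(E, Mul(-1, E))) = Mul(Rational(-1, 3), 0) = 0)
Function('U')(g, C) = Mul(Add(5, g), Add(C, g))
Pow(Function('U')(22, Function('u')(Function('J')(6))), -1) = Pow(Add(Pow(22, 2), Mul(5, 0), Mul(5, 22), Mul(0, 22)), -1) = Pow(Add(484, 0, 110, 0), -1) = Pow(594, -1) = Rational(1, 594)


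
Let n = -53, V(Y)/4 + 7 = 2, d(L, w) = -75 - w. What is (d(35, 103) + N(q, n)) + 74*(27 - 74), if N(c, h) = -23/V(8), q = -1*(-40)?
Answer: -73097/20 ≈ -3654.9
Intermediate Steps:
V(Y) = -20 (V(Y) = -28 + 4*2 = -28 + 8 = -20)
q = 40
N(c, h) = 23/20 (N(c, h) = -23/(-20) = -23*(-1/20) = 23/20)
(d(35, 103) + N(q, n)) + 74*(27 - 74) = ((-75 - 1*103) + 23/20) + 74*(27 - 74) = ((-75 - 103) + 23/20) + 74*(-47) = (-178 + 23/20) - 3478 = -3537/20 - 3478 = -73097/20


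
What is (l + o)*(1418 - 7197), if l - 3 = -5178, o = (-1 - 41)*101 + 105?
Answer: 53814048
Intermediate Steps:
o = -4137 (o = -42*101 + 105 = -4242 + 105 = -4137)
l = -5175 (l = 3 - 5178 = -5175)
(l + o)*(1418 - 7197) = (-5175 - 4137)*(1418 - 7197) = -9312*(-5779) = 53814048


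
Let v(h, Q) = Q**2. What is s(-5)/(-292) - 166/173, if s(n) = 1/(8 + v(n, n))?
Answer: -1599749/1667028 ≈ -0.95964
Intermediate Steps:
s(n) = 1/(8 + n**2)
s(-5)/(-292) - 166/173 = 1/((8 + (-5)**2)*(-292)) - 166/173 = -1/292/(8 + 25) - 166*1/173 = -1/292/33 - 166/173 = (1/33)*(-1/292) - 166/173 = -1/9636 - 166/173 = -1599749/1667028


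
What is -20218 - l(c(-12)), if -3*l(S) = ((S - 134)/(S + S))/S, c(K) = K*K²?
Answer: -181111874467/8957952 ≈ -20218.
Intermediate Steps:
c(K) = K³
l(S) = -(-134 + S)/(6*S²) (l(S) = -(S - 134)/(S + S)/(3*S) = -(-134 + S)/((2*S))/(3*S) = -(-134 + S)*(1/(2*S))/(3*S) = -(-134 + S)/(2*S)/(3*S) = -(-134 + S)/(6*S²))
-20218 - l(c(-12)) = -20218 - (134 - 1*(-12)³)/(6*((-12)³)²) = -20218 - (134 - 1*(-1728))/(6*(-1728)²) = -20218 - (134 + 1728)/(6*2985984) = -20218 - 1862/(6*2985984) = -20218 - 1*931/8957952 = -20218 - 931/8957952 = -181111874467/8957952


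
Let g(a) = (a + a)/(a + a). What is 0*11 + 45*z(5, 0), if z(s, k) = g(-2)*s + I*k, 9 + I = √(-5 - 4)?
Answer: 225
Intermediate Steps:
g(a) = 1 (g(a) = (2*a)/((2*a)) = (2*a)*(1/(2*a)) = 1)
I = -9 + 3*I (I = -9 + √(-5 - 4) = -9 + √(-9) = -9 + 3*I ≈ -9.0 + 3.0*I)
z(s, k) = s + k*(-9 + 3*I) (z(s, k) = 1*s + (-9 + 3*I)*k = s + k*(-9 + 3*I))
0*11 + 45*z(5, 0) = 0*11 + 45*(5 - 3*0*(3 - I)) = 0 + 45*(5 + 0) = 0 + 45*5 = 0 + 225 = 225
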